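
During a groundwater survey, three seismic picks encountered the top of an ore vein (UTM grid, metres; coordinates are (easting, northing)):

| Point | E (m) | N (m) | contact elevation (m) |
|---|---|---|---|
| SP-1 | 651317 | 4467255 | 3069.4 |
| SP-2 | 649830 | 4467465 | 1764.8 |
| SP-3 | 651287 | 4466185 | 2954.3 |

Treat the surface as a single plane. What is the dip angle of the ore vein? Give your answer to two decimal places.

41.76°

Two edge vectors: SP-1→SP-2 = (-1487, 210, -1304.6), SP-1→SP-3 = (-30, -1070, -115.1).
Normal n = (SP-1→SP-2) × (SP-1→SP-3) = (-1420093, -132015.7, 1597390).
So ∂z/∂E = −n_x/n_z = 0.88901 and ∂z/∂N = −n_y/n_z = 0.08264.
Gradient magnitude |∇z| = √(a² + b²) = √(0.79034 + 0.00683) = 0.89284.
True dip = arctan(0.89284) = 41.76°, dipping toward W (azimuth ≈ 265°).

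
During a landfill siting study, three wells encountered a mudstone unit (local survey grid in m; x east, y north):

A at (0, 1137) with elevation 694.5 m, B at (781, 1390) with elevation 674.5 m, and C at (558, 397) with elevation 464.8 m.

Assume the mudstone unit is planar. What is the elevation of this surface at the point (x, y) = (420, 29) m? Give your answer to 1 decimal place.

Let the plane be z = a·x + b·y + c.
B−A: 781a + 253b = −20;  C−A: 558a − 740b = −229.7.
Solving gives a = −0.101394, b = 0.233949.
Then c = 694.5 − a·0 − b·1137 = 428.50.
At (420, 29): z = −42.6 + 6.8 + 428.50 = 392.7 m.

392.7 m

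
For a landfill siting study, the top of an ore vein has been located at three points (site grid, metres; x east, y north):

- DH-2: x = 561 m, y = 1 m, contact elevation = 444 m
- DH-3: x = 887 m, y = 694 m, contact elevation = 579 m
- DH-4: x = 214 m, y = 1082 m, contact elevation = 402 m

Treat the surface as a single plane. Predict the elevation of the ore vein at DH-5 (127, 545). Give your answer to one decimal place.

346.3 m

Two edge vectors: DH-2→DH-3 = (326, 693, 135), DH-2→DH-4 = (-347, 1081, -42).
Normal n = (DH-2→DH-3) × (DH-2→DH-4) = (-175041, -33153, 592877).
So ∂z/∂x = −n_x/n_z = 0.295240 and ∂z/∂y = −n_y/n_z = 0.055919.
Intercept c from DH-2: 444 − 165.63 − 0.06 = 278.31.
At (127, 545): z = 37.5 + 30.5 + 278.31 = 346.3 m.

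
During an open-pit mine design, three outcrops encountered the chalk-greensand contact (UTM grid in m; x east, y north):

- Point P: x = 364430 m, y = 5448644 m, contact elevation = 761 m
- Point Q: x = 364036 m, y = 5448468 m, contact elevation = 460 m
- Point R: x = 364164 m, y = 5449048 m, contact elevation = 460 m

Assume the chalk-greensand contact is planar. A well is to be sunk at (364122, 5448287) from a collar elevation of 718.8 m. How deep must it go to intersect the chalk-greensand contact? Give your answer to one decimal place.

152.1 m

Let the plane be z = a·x + b·y + c.
Point Q−Point P: −394a − 176b = −301;  Point R−Point P: −266a + 404b = −301.
Solving gives a = 0.847508641, b = −0.187036390.
Then c = 761 − a·364430 − b·5448644 = 710998.13.
At (364122, 5448287): z_contact = 308596.54 − 1019027.93 + 710998.13 = 566.74 m.
Depth below ground = 718.8 − 566.74 = 152.1 m.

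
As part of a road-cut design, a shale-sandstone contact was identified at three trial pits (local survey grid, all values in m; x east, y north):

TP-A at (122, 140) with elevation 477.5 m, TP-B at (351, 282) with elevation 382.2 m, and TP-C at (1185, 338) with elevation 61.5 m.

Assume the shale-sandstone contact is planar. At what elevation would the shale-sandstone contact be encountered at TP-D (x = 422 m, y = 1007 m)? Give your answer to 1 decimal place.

313.7 m

Two edge vectors: TP-A→TP-B = (229, 142, -95.3), TP-A→TP-C = (1063, 198, -416).
Normal n = (TP-A→TP-B) × (TP-A→TP-C) = (-40202.6, -6039.9, -105604).
So ∂z/∂x = −n_x/n_z = −0.380692 and ∂z/∂y = −n_y/n_z = −0.057194.
Intercept c from TP-A: 477.5 + 46.44 + 8.01 = 531.95.
At (422, 1007): z = −160.7 − 57.6 + 531.95 = 313.7 m.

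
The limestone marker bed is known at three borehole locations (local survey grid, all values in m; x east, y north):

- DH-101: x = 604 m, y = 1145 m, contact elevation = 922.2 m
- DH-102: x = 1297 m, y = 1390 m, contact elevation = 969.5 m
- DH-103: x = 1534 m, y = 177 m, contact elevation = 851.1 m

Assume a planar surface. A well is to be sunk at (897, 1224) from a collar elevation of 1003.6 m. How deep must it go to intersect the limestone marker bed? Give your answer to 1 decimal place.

Let the plane be z = a·x + b·y + c.
DH-102−DH-101: 693a + 245b = 47.3;  DH-103−DH-101: 930a − 968b = −71.1.
Solving gives a = 0.031565, b = 0.103777.
Then c = 922.2 − a·604 − b·1145 = 784.31.
At (897, 1224): z_contact = 28.31 + 127.02 + 784.31 = 939.65 m.
Depth below ground = 1003.6 − 939.65 = 64.0 m.

64.0 m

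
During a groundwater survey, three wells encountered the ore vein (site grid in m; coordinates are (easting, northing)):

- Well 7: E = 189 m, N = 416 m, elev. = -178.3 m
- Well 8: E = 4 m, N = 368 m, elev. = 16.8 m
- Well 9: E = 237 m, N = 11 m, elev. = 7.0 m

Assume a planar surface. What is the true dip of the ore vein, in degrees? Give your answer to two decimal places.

Two edge vectors: Well 7→Well 8 = (-185, -48, 195.1), Well 7→Well 9 = (48, -405, 185.3).
Normal n = (Well 7→Well 8) × (Well 7→Well 9) = (70121.1, 43645.3, 77229).
So ∂z/∂E = −n_x/n_z = −0.90796 and ∂z/∂N = −n_y/n_z = −0.56514.
Gradient magnitude |∇z| = √(a² + b²) = √(0.82440 + 0.31938) = 1.06948.
True dip = arctan(1.06948) = 46.92°, dipping toward ENE (azimuth ≈ 058°).

46.92°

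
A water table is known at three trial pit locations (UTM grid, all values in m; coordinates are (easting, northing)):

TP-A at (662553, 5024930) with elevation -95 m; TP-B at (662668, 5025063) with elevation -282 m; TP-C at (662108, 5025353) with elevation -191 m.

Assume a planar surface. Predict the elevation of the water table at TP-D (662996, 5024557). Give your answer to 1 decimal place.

-41.5 m

Two edge vectors: TP-A→TP-B = (115, 133, -187), TP-A→TP-C = (-445, 423, -96).
Normal n = (TP-A→TP-B) × (TP-A→TP-C) = (66333, 94255, 107830).
So ∂z/∂E = −n_x/n_z = −0.615162756 and ∂z/∂N = −n_y/n_z = −0.874107391.
Intercept c from TP-A: -95 + 407577.93 + 4392328.45 = 4799811.38.
At (662996, 5024557): z = −407850.4 − 4392002.4 + 4799811.38 = -41.5 m.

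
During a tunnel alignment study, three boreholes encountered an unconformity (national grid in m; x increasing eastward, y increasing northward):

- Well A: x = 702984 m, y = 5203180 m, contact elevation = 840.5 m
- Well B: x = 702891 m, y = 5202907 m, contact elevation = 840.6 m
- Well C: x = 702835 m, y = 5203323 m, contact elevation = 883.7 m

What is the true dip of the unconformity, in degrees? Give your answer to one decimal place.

Let the plane be z = a·x + b·y + c.
Well B−Well A: −93a − 273b = 0.1;  Well C−Well A: −149a + 143b = 43.2.
Solving gives a = −0.21876, b = 0.07416.
Gradient magnitude |∇z| = √(a² + b²) = √(0.04786 + 0.00550) = 0.23099.
True dip = arctan(0.23099) = 13.0°, dipping toward ESE (azimuth ≈ 109°).

13.0°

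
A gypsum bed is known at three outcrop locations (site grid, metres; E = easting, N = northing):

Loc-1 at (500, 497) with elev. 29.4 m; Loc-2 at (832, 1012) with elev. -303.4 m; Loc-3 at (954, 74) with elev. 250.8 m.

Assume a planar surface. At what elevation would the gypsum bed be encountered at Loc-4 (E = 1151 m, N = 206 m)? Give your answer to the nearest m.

158 m

Two edge vectors: Loc-1→Loc-2 = (332, 515, -332.8), Loc-1→Loc-3 = (454, -423, 221.4).
Normal n = (Loc-1→Loc-2) × (Loc-1→Loc-3) = (-26753.4, -224596, -374246).
So ∂z/∂E = −n_x/n_z = −0.07149 and ∂z/∂N = −n_y/n_z = −0.60013.
Intercept c from Loc-1: 29.4 + 35.74 + 298.26 = 363.41.
At (1151, 206): z = −82.3 − 123.6 + 363.41 = 157.5 m.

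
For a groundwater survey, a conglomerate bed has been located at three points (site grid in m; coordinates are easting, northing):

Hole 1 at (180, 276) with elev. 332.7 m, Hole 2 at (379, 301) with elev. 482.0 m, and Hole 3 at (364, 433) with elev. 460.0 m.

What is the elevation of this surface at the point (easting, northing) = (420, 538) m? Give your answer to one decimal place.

Let the plane be z = a·easting + b·northing + c.
Hole 2−Hole 1: 199a + 25b = 149.3;  Hole 3−Hole 1: 184a + 157b = 127.3.
Solving gives a = 0.76033, b = −0.08026.
Then c = 332.7 − a·180 − b·276 = 217.99.
At (420, 538): z = 319.3 − 43.2 + 217.99 = 494.2 m.

494.2 m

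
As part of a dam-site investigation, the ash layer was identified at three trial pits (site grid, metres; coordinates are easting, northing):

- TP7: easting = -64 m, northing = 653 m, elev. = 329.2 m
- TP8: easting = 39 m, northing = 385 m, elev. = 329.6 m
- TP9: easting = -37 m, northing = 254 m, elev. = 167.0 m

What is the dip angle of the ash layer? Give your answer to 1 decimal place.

54.1°

Let the plane be z = a·easting + b·northing + c.
TP8−TP7: 103a − 268b = 0.4;  TP9−TP7: 27a − 399b = −162.2.
Solving gives a = 1.28848, b = 0.49371.
Gradient magnitude |∇z| = √(a² + b²) = √(1.66018 + 0.24375) = 1.37983.
True dip = arctan(1.37983) = 54.1°, dipping toward WSW (azimuth ≈ 249°).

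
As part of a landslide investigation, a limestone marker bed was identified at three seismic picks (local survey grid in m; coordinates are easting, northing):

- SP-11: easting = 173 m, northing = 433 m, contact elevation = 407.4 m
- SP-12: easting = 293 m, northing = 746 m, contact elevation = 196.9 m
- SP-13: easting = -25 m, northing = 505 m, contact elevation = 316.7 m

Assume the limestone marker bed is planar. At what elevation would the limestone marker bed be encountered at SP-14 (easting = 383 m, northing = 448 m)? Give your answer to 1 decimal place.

435.6 m

Let the plane be z = a·easting + b·northing + c.
SP-12−SP-11: 120a + 313b = −210.5;  SP-13−SP-11: −198a + 72b = −90.7.
Solving gives a = 0.18740, b = −0.74437.
Then c = 407.4 − a·173 − b·433 = 697.29.
At (383, 448): z = 71.8 − 333.5 + 697.29 = 435.6 m.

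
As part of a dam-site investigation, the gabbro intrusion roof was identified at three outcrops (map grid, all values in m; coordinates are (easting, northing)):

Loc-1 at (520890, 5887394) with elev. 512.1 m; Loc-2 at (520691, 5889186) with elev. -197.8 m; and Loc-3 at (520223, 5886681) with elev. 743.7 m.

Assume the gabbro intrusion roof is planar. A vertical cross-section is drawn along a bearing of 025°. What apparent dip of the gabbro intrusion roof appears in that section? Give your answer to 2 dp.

17.92°

Let the plane be z = a·E + b·N + c.
Loc-2−Loc-1: −199a + 1792b = −709.9;  Loc-3−Loc-1: −667a − 713b = 231.6.
Solving gives a = 0.06815, b = −0.38858.
Unit vector along 025° is (sin 25°, cos 25°) = (0.4226, 0.9063).
Slope in that direction = a·(0.4226) + b·(0.9063) = −0.32337.
Apparent dip = arctan|0.32337| = 17.92° (true dip is 21.5°, so apparent ≤ true as expected).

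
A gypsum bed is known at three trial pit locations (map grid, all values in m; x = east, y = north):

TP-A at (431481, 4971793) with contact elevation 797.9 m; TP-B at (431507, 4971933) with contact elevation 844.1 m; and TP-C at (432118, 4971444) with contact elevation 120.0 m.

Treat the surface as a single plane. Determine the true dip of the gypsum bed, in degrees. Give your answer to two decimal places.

Let the plane be z = a·x + b·y + c.
TP-B−TP-A: 26a + 140b = 46.2;  TP-C−TP-A: 637a − 349b = −677.9.
Solving gives a = −0.80182, b = 0.47891.
Gradient magnitude |∇z| = √(a² + b²) = √(0.64292 + 0.22935) = 0.93396.
True dip = arctan(0.93396) = 43.04°, dipping toward ESE (azimuth ≈ 121°).

43.04°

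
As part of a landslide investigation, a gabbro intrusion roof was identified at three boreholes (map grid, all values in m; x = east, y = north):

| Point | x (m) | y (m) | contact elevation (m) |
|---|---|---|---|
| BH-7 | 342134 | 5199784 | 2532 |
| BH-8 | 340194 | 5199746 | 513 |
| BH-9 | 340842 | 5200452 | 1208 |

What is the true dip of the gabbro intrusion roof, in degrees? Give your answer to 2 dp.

Let the plane be z = a·x + b·y + c.
BH-8−BH-7: −1940a − 38b = −2019;  BH-9−BH-7: −1292a + 668b = −1324.
Solving gives a = 1.04014, b = 0.02973.
Gradient magnitude |∇z| = √(a² + b²) = √(1.08189 + 0.00088) = 1.04056.
True dip = arctan(1.04056) = 46.14°, dipping toward W (azimuth ≈ 268°).

46.14°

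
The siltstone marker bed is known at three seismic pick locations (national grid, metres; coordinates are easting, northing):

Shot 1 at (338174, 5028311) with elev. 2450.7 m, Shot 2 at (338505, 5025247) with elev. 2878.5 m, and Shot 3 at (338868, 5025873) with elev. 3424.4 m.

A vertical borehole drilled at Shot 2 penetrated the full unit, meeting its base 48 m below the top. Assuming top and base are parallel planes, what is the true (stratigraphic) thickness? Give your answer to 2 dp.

26.99 m

Two edge vectors: Shot 1→Shot 2 = (331, -3064, 427.8), Shot 1→Shot 3 = (694, -2438, 973.7).
Normal n = (Shot 1→Shot 2) × (Shot 1→Shot 3) = (-1940440.4, -25401.5, 1319438).
So ∂z/∂easting = −n_x/n_z = 1.47066 and ∂z/∂northing = −n_y/n_z = 0.01925.
|∇z| = √(a²+b²) = 1.47078, so dip δ = arctan(1.47078) = 55.79°.
True thickness = vertical thickness × cos δ = 48 × cos 55.79° = 26.99 m.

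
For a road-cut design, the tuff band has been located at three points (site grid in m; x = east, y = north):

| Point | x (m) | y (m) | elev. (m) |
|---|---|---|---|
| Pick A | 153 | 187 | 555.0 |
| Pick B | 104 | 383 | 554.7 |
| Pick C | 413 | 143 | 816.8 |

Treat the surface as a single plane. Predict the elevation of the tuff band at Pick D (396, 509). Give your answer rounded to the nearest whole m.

895 m

Two edge vectors: Pick A→Pick B = (-49, 196, -0.3), Pick A→Pick C = (260, -44, 261.8).
Normal n = (Pick A→Pick B) × (Pick A→Pick C) = (51299.6, 12750.2, -48804).
So ∂z/∂x = −n_x/n_z = 1.05114 and ∂z/∂y = −n_y/n_z = 0.26125.
Intercept c from Pick A: 555 − 160.82 − 48.85 = 345.32.
At (396, 509): z = 416.2 + 133.0 + 345.32 = 894.5 m.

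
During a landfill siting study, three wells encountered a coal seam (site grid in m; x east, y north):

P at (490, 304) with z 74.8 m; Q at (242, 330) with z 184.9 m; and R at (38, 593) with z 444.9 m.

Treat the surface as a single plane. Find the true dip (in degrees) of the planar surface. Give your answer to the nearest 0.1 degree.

Two edge vectors: P→Q = (-248, 26, 110.1), P→R = (-452, 289, 370.1).
Normal n = (P→Q) × (P→R) = (-22196.3, 42019.6, -59920).
So ∂z/∂x = −n_x/n_z = −0.37043 and ∂z/∂y = −n_y/n_z = 0.70126.
Gradient magnitude |∇z| = √(a² + b²) = √(0.13722 + 0.49177) = 0.79309.
True dip = arctan(0.79309) = 38.4°, dipping toward SSE (azimuth ≈ 152°).

38.4°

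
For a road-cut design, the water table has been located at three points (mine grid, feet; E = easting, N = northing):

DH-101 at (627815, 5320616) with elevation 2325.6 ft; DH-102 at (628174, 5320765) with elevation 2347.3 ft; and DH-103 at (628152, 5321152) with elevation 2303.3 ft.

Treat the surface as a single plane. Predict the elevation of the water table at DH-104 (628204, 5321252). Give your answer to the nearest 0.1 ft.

2298.0 ft

Two edge vectors: DH-101→DH-102 = (359, 149, 21.7), DH-101→DH-103 = (337, 536, -22.3).
Normal n = (DH-101→DH-102) × (DH-101→DH-103) = (-14953.9, 15318.6, 142211).
So ∂z/∂E = −n_x/n_z = 0.105152907 and ∂z/∂N = −n_y/n_z = −0.107717406.
Intercept c from DH-101: 2325.6 − 66016.57 + 573122.95 = 509431.98.
At (628204, 5321252): z = 66057.5 − 573191.5 + 509431.98 = 2298.0 ft.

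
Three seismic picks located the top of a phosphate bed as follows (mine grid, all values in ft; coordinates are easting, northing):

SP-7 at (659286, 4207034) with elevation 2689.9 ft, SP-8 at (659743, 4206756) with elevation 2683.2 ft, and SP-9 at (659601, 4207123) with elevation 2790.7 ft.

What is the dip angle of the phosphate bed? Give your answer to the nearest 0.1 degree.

Two edge vectors: SP-7→SP-8 = (457, -278, -6.7), SP-7→SP-9 = (315, 89, 100.8).
Normal n = (SP-7→SP-8) × (SP-7→SP-9) = (-27426.1, -48176.1, 128243).
So ∂z/∂easting = −n_x/n_z = 0.21386 and ∂z/∂northing = −n_y/n_z = 0.37566.
Gradient magnitude |∇z| = √(a² + b²) = √(0.04574 + 0.14112) = 0.43227.
True dip = arctan(0.43227) = 23.4°, dipping toward SSW (azimuth ≈ 210°).

23.4°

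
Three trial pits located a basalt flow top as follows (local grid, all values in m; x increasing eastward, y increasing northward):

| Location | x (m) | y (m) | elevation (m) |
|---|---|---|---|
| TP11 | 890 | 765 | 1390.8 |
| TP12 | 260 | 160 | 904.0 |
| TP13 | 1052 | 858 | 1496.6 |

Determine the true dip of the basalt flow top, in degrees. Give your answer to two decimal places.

29.57°

Let the plane be z = a·x + b·y + c.
TP12−TP11: −630a − 605b = −486.8;  TP13−TP11: 162a + 93b = 105.8.
Solving gives a = 0.47531, b = 0.30968.
Gradient magnitude |∇z| = √(a² + b²) = √(0.22592 + 0.09590) = 0.56729.
True dip = arctan(0.56729) = 29.57°, dipping toward WSW (azimuth ≈ 237°).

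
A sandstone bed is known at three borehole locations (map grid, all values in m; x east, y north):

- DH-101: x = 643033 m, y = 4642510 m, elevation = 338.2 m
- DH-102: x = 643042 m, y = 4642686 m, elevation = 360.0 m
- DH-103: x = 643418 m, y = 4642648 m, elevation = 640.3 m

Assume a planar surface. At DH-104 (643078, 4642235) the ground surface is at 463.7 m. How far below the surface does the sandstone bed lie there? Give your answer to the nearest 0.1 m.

115.0 m

Two edge vectors: DH-101→DH-102 = (9, 176, 21.8), DH-101→DH-103 = (385, 138, 302.1).
Normal n = (DH-101→DH-102) × (DH-101→DH-103) = (50161.2, 5674.1, -66518).
So ∂z/∂x = −n_x/n_z = 0.754099642 and ∂z/∂y = −n_y/n_z = 0.085301723.
Intercept c from DH-101: 338.2 − 484910.96 − 396014.10 = −880586.86.
At (643078, 4642235): z_contact = 484944.89 + 395990.64 − 880586.86 = 348.68 m.
Depth below ground = 463.7 − 348.68 = 115.0 m.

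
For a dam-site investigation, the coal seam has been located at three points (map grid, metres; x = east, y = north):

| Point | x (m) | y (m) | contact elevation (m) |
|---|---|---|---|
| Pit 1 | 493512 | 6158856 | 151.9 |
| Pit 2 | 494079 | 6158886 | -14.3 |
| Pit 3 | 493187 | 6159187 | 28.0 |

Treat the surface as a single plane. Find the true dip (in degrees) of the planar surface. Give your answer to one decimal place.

34.3°

Two edge vectors: Pit 1→Pit 2 = (567, 30, -166.2), Pit 1→Pit 3 = (-325, 331, -123.9).
Normal n = (Pit 1→Pit 2) × (Pit 1→Pit 3) = (51295.2, 124266.3, 197427).
So ∂z/∂x = −n_x/n_z = −0.25982 and ∂z/∂y = −n_y/n_z = −0.62943.
Gradient magnitude |∇z| = √(a² + b²) = √(0.06751 + 0.39618) = 0.68095.
True dip = arctan(0.68095) = 34.3°, dipping toward NNE (azimuth ≈ 022°).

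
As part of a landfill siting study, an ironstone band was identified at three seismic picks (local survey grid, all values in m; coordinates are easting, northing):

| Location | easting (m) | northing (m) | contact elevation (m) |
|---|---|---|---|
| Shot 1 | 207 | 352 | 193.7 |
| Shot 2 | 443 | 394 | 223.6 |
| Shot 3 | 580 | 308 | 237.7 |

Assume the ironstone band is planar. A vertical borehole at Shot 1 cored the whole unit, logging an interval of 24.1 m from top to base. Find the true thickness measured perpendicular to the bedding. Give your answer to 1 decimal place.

Two edge vectors: Shot 1→Shot 2 = (236, 42, 29.9), Shot 1→Shot 3 = (373, -44, 44).
Normal n = (Shot 1→Shot 2) × (Shot 1→Shot 3) = (3163.6, 768.7, -26050).
So ∂z/∂easting = −n_x/n_z = 0.12144 and ∂z/∂northing = −n_y/n_z = 0.02951.
|∇z| = √(a²+b²) = 0.12498, so dip δ = arctan(0.12498) = 7.12°.
True thickness = vertical thickness × cos δ = 24.1 × cos 7.12° = 23.9 m.

23.9 m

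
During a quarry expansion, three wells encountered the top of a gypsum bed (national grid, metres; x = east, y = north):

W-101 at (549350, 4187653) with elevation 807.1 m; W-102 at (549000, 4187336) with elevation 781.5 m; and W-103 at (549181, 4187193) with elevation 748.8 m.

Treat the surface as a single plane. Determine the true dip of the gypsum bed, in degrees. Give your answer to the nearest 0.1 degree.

9.2°

Two edge vectors: W-101→W-102 = (-350, -317, -25.6), W-101→W-103 = (-169, -460, -58.3).
Normal n = (W-101→W-102) × (W-101→W-103) = (6705.1, -16078.6, 107427).
So ∂z/∂x = −n_x/n_z = −0.06242 and ∂z/∂y = −n_y/n_z = 0.14967.
Gradient magnitude |∇z| = √(a² + b²) = √(0.00390 + 0.02240) = 0.16216.
True dip = arctan(0.16216) = 9.2°, dipping toward SSE (azimuth ≈ 157°).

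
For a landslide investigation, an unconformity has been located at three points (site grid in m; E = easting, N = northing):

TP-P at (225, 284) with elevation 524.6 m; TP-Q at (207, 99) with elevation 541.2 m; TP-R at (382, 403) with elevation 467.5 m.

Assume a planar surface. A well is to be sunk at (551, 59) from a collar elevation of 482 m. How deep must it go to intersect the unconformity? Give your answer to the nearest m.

48 m

Let the plane be z = a·E + b·N + c.
TP-Q−TP-P: −18a − 185b = 16.6;  TP-R−TP-P: 157a + 119b = −57.1.
Solving gives a = −0.31922, b = −0.05867.
Then c = 524.6 − a·225 − b·284 = 613.09.
At (551, 59): z_contact = −175.9 − 3.5 + 613.09 = 433.7 m.
Depth below ground = 482 − 433.7 = 48 m.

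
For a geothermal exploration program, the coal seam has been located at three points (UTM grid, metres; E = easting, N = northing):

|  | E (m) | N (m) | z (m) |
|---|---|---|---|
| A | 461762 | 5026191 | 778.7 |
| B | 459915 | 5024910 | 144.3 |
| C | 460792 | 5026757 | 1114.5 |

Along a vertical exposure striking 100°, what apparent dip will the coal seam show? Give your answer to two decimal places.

7.09°

Two edge vectors: A→B = (-1847, -1281, -634.4), A→C = (-970, 566, 335.8).
Normal n = (A→B) × (A→C) = (-71089.4, 1235590.6, -2287972).
So ∂z/∂E = −n_x/n_z = −0.03107 and ∂z/∂N = −n_y/n_z = 0.54004.
Unit vector along 100° is (sin 100°, cos 100°) = (0.9848, -0.1736).
Slope in that direction = a·(0.9848) + b·(-0.1736) = −0.12438.
Apparent dip = arctan|0.12438| = 7.09° (true dip is 28.4°, so apparent ≤ true as expected).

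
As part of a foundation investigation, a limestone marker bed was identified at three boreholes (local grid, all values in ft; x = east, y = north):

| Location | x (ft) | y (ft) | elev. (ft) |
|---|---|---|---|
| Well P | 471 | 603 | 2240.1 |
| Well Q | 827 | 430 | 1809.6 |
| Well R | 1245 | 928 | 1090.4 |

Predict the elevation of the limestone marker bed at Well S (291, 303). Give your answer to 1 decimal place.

Let the plane be z = a·x + b·y + c.
Well Q−Well P: 356a − 173b = −430.5;  Well R−Well P: 774a + 325b = −1149.7.
Solving gives a = −1.357403, b = −0.304830.
Then c = 2240.1 − a·471 − b·603 = 3063.25.
At (291, 303): z = −395.0 − 92.4 + 3063.25 = 2575.9 ft.

2575.9 ft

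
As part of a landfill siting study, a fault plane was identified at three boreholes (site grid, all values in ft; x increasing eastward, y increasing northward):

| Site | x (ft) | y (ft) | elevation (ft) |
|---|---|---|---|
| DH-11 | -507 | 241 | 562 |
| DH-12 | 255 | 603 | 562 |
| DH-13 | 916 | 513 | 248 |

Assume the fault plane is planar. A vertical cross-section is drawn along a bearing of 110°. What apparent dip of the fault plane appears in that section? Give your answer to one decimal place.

31.5°

Let the plane be z = a·x + b·y + c.
DH-12−DH-11: 762a + 362b = 0;  DH-13−DH-11: 1423a + 272b = −314.
Solving gives a = −0.36922, b = 0.77719.
Unit vector along 110° is (sin 110°, cos 110°) = (0.9397, -0.3420).
Slope in that direction = a·(0.9397) + b·(-0.3420) = −0.61277.
Apparent dip = arctan|0.61277| = 31.5° (true dip is 40.7°, so apparent ≤ true as expected).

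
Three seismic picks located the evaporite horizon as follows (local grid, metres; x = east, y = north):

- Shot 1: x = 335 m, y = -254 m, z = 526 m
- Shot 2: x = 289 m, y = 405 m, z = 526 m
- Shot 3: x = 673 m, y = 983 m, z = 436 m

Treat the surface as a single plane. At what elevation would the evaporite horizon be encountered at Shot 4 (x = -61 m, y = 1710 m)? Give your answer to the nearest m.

Let the plane be z = a·x + b·y + c.
Shot 2−Shot 1: −46a + 659b = 0;  Shot 3−Shot 1: 338a + 1237b = −90.
Solving gives a = −0.21209, b = −0.01480.
Then c = 526 − a·335 − b·-254 = 593.29.
At (-61, 1710): z = 12.9 − 25.3 + 593.29 = 580.9 m.

581 m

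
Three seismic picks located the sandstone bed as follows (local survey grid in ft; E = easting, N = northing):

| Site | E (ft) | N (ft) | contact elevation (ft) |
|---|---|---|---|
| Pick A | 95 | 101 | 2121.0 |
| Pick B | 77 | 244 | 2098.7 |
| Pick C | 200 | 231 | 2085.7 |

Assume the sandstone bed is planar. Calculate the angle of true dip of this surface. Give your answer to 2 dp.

11.94°

Two edge vectors: Pick A→Pick B = (-18, 143, -22.3), Pick A→Pick C = (105, 130, -35.3).
Normal n = (Pick A→Pick B) × (Pick A→Pick C) = (-2148.9, -2976.9, -17355).
So ∂z/∂E = −n_x/n_z = −0.12382 and ∂z/∂N = −n_y/n_z = −0.17153.
Gradient magnitude |∇z| = √(a² + b²) = √(0.01533 + 0.02942) = 0.21155.
True dip = arctan(0.21155) = 11.94°, dipping toward NE (azimuth ≈ 036°).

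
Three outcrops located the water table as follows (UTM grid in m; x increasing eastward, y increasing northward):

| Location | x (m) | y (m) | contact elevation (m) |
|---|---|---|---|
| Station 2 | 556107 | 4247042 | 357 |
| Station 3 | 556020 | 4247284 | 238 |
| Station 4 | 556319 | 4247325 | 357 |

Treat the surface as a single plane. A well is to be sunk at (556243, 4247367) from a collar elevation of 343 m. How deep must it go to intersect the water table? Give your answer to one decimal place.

33.7 m

Let the plane be z = a·x + b·y + c.
Station 3−Station 2: −87a + 242b = −119;  Station 4−Station 2: 212a + 283b = 0.
Solving gives a = 0.443556141, b = −0.332275272.
Then c = 357 − a·556107 − b·4247042 = 1164879.36.
At (556243, 4247367): z_contact = 246725.00 − 1411295.02 + 1164879.36 = 309.33 m.
Depth below ground = 343 − 309.33 = 33.7 m.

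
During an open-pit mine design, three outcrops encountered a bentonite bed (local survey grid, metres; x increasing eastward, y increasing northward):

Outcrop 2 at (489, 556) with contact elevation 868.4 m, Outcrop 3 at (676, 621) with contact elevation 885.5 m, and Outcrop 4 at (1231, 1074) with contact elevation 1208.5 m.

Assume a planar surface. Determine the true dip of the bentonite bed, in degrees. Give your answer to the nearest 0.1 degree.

47.2°

Let the plane be z = a·x + b·y + c.
Outcrop 3−Outcrop 2: 187a + 65b = 17.1;  Outcrop 4−Outcrop 2: 742a + 518b = 340.1.
Solving gives a = −0.27241, b = 1.04677.
Gradient magnitude |∇z| = √(a² + b²) = √(0.07420 + 1.09572) = 1.08163.
True dip = arctan(1.08163) = 47.2°, dipping toward SSE (azimuth ≈ 165°).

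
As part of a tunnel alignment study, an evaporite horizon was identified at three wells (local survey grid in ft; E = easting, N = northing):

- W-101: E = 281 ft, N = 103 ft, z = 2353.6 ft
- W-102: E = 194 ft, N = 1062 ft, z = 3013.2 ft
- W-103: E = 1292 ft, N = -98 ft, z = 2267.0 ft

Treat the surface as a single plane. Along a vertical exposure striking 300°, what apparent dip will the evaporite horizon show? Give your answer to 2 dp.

Two edge vectors: W-101→W-102 = (-87, 959, 659.6), W-101→W-103 = (1011, -201, -86.6).
Normal n = (W-101→W-102) × (W-101→W-103) = (49530.2, 659321.4, -952062).
So ∂z/∂E = −n_x/n_z = 0.05202 and ∂z/∂N = −n_y/n_z = 0.69252.
Unit vector along 300° is (sin 300°, cos 300°) = (-0.8660, 0.5000).
Slope in that direction = a·(-0.8660) + b·(0.5000) = 0.30121.
Apparent dip = arctan|0.30121| = 16.76° (true dip is 34.8°, so apparent ≤ true as expected).

16.76°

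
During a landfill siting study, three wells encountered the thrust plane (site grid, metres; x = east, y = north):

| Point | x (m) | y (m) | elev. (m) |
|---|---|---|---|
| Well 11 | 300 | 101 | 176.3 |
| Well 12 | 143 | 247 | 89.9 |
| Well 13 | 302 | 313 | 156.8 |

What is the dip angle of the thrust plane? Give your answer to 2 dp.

25.21°

Let the plane be z = a·x + b·y + c.
Well 12−Well 11: −157a + 146b = −86.4;  Well 13−Well 11: 2a + 212b = −19.5.
Solving gives a = 0.46074, b = −0.09633.
Gradient magnitude |∇z| = √(a² + b²) = √(0.21228 + 0.00928) = 0.47070.
True dip = arctan(0.47070) = 25.21°, dipping toward WNW (azimuth ≈ 282°).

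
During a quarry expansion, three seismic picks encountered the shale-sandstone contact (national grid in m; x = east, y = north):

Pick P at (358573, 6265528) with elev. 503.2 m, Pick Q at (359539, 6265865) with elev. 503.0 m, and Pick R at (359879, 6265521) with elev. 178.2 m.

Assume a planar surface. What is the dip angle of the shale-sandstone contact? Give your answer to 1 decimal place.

Two edge vectors: Pick P→Pick Q = (966, 337, -0.2), Pick P→Pick R = (1306, -7, -325).
Normal n = (Pick P→Pick Q) × (Pick P→Pick R) = (-109526.4, 313688.8, -446884).
So ∂z/∂x = −n_x/n_z = −0.24509 and ∂z/∂y = −n_y/n_z = 0.70195.
Gradient magnitude |∇z| = √(a² + b²) = √(0.06007 + 0.49273) = 0.74350.
True dip = arctan(0.74350) = 36.6°, dipping toward SSE (azimuth ≈ 161°).

36.6°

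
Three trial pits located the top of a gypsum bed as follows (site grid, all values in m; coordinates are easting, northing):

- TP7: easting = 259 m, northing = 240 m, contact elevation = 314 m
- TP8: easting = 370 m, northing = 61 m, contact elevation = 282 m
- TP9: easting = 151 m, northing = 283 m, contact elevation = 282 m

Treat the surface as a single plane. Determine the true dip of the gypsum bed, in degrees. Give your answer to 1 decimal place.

34.4°

Two edge vectors: TP7→TP8 = (111, -179, -32), TP7→TP9 = (-108, 43, -32).
Normal n = (TP7→TP8) × (TP7→TP9) = (7104, 7008, -14559).
So ∂z/∂easting = −n_x/n_z = 0.48795 and ∂z/∂northing = −n_y/n_z = 0.48135.
Gradient magnitude |∇z| = √(a² + b²) = √(0.23809 + 0.23170) = 0.68541.
True dip = arctan(0.68541) = 34.4°, dipping toward SW (azimuth ≈ 225°).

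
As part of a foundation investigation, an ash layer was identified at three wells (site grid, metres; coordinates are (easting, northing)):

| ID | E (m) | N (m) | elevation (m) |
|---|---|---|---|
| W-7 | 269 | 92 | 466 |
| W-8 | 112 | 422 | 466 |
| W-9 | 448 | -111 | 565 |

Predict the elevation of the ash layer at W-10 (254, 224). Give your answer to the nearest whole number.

Two edge vectors: W-7→W-8 = (-157, 330, 0), W-7→W-9 = (179, -203, 99).
Normal n = (W-7→W-8) × (W-7→W-9) = (32670, 15543, -27199).
So ∂z/∂E = −n_x/n_z = 1.20115 and ∂z/∂N = −n_y/n_z = 0.57145.
Intercept c from W-7: 466 − 323.11 − 52.57 = 90.32.
At (254, 224): z = 305.1 + 128.0 + 90.32 = 523.4 m.

523 m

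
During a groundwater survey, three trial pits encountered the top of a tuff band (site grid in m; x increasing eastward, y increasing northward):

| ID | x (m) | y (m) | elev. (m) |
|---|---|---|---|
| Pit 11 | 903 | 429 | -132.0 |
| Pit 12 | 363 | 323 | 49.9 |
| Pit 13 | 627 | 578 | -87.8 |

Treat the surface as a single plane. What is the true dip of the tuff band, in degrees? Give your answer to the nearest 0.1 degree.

Let the plane be z = a·x + b·y + c.
Pit 12−Pit 11: −540a − 106b = 181.9;  Pit 13−Pit 11: −276a + 149b = 44.2.
Solving gives a = −0.28973, b = −0.24004.
Gradient magnitude |∇z| = √(a² + b²) = √(0.08394 + 0.05762) = 0.37625.
True dip = arctan(0.37625) = 20.6°, dipping toward NE (azimuth ≈ 050°).

20.6°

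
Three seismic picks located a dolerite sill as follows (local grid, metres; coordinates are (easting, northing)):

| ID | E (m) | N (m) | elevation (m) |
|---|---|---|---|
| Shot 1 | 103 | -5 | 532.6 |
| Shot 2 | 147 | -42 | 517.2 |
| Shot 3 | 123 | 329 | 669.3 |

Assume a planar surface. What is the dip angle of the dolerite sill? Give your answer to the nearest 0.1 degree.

22.3°

Let the plane be z = a·E + b·N + c.
Shot 2−Shot 1: 44a − 37b = −15.4;  Shot 3−Shot 1: 20a + 334b = 136.7.
Solving gives a = −0.00555, b = 0.40961.
Gradient magnitude |∇z| = √(a² + b²) = √(0.00003 + 0.16778) = 0.40965.
True dip = arctan(0.40965) = 22.3°, dipping toward S (azimuth ≈ 179°).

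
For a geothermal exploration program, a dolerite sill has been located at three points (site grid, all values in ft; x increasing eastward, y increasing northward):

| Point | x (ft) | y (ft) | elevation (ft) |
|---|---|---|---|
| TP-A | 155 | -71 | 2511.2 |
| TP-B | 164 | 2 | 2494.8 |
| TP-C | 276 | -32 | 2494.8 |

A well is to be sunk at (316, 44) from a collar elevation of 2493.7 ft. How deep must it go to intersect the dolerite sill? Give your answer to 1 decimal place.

Two edge vectors: TP-A→TP-B = (9, 73, -16.4), TP-A→TP-C = (121, 39, -16.4).
Normal n = (TP-A→TP-B) × (TP-A→TP-C) = (-557.6, -1836.8, -8482).
So ∂z/∂x = −n_x/n_z = −0.06574 and ∂z/∂y = −n_y/n_z = −0.21655.
Intercept c from TP-A: 2511.2 + 10.19 − 15.38 = 2506.01.
At (316, 44): z_contact = −20.77 − 9.53 + 2506.01 = 2475.71 ft.
Depth below ground = 2493.7 − 2475.71 = 18.0 ft.

18.0 ft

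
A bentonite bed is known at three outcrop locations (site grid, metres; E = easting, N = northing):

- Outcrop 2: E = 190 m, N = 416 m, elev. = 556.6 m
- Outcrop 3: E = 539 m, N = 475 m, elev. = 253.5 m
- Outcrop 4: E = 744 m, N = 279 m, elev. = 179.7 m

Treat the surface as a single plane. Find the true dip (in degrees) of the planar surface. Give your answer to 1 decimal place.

42.4°

Two edge vectors: Outcrop 2→Outcrop 3 = (349, 59, -303.1), Outcrop 2→Outcrop 4 = (554, -137, -376.9).
Normal n = (Outcrop 2→Outcrop 3) × (Outcrop 2→Outcrop 4) = (-63761.8, -36379.3, -80499).
So ∂z/∂E = −n_x/n_z = −0.79208 and ∂z/∂N = −n_y/n_z = −0.45192.
Gradient magnitude |∇z| = √(a² + b²) = √(0.62739 + 0.20423) = 0.91194.
True dip = arctan(0.91194) = 42.4°, dipping toward ENE (azimuth ≈ 060°).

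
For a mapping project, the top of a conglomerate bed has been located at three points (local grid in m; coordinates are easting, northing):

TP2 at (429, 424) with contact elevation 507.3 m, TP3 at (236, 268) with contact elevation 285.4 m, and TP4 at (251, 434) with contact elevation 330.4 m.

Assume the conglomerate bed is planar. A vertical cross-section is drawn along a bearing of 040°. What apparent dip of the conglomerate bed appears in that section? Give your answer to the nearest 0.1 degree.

38.1°

Two edge vectors: TP2→TP3 = (-193, -156, -221.9), TP2→TP4 = (-178, 10, -176.9).
Normal n = (TP2→TP3) × (TP2→TP4) = (29815.4, 5356.5, -29698).
So ∂z/∂easting = −n_x/n_z = 1.00395 and ∂z/∂northing = −n_y/n_z = 0.18037.
Unit vector along 040° is (sin 40°, cos 40°) = (0.6428, 0.7660).
Slope in that direction = a·(0.6428) + b·(0.7660) = 0.78350.
Apparent dip = arctan|0.78350| = 38.1° (true dip is 45.6°, so apparent ≤ true as expected).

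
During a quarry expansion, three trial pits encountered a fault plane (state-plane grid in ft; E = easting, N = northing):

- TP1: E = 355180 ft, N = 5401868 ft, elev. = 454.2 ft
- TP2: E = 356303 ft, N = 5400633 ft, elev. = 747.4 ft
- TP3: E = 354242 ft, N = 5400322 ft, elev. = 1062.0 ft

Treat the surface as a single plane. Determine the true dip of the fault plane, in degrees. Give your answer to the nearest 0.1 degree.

Two edge vectors: TP1→TP2 = (1123, -1235, 293.2), TP1→TP3 = (-938, -1546, 607.8).
Normal n = (TP1→TP2) × (TP1→TP3) = (-297345.8, -957581, -2894588).
So ∂z/∂E = −n_x/n_z = −0.10272 and ∂z/∂N = −n_y/n_z = −0.33082.
Gradient magnitude |∇z| = √(a² + b²) = √(0.01055 + 0.10944) = 0.34640.
True dip = arctan(0.34640) = 19.1°, dipping toward NNE (azimuth ≈ 017°).

19.1°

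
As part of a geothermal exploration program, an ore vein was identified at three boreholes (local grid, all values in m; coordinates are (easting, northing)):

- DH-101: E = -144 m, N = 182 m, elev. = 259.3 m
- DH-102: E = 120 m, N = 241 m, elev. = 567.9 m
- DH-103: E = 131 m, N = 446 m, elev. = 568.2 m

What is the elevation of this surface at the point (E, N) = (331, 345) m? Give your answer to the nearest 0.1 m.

811.0 m

Let the plane be z = a·E + b·N + c.
DH-102−DH-101: 264a + 59b = 308.6;  DH-103−DH-101: 275a + 264b = 308.9.
Solving gives a = 1.18280, b = −0.06200.
Then c = 259.3 − a·-144 − b·182 = 440.91.
At (331, 345): z = 391.5 − 21.4 + 440.91 = 811.0 m.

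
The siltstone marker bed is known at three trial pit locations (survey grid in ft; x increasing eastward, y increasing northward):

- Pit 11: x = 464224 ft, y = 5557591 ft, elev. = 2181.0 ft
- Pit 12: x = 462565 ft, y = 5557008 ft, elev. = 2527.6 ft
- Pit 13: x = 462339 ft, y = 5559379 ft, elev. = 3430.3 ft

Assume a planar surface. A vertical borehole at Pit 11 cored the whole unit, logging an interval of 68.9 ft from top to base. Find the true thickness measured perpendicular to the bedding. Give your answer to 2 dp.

Let the plane be z = a·x + b·y + c.
Pit 12−Pit 11: −1659a − 583b = 346.6;  Pit 13−Pit 11: −1885a + 1788b = 1249.3.
Solving gives a = −0.33161, b = 0.34912.
|∇z| = √(a²+b²) = 0.48150, so dip δ = arctan(0.48150) = 25.71°.
True thickness = vertical thickness × cos δ = 68.9 × cos 25.71° = 62.08 ft.

62.08 ft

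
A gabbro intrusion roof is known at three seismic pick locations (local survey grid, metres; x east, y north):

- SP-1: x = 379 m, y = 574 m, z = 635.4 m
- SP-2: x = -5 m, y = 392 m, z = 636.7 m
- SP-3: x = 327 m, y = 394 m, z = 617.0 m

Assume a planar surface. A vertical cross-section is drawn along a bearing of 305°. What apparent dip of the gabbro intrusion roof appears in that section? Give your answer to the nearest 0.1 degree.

Two edge vectors: SP-1→SP-2 = (-384, -182, 1.3), SP-1→SP-3 = (-52, -180, -18.4).
Normal n = (SP-1→SP-2) × (SP-1→SP-3) = (3582.8, -7133.2, 59656).
So ∂z/∂x = −n_x/n_z = −0.06006 and ∂z/∂y = −n_y/n_z = 0.11957.
Unit vector along 305° is (sin 305°, cos 305°) = (-0.8192, 0.5736).
Slope in that direction = a·(-0.8192) + b·(0.5736) = 0.11778.
Apparent dip = arctan|0.11778| = 6.7° (true dip is 7.6°, so apparent ≤ true as expected).

6.7°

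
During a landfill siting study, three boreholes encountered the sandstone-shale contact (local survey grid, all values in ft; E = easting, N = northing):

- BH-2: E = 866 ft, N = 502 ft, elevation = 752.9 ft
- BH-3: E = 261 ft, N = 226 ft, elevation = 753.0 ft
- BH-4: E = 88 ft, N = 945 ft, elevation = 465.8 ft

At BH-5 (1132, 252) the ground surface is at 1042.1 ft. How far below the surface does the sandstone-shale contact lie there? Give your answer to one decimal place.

Let the plane be z = a·E + b·N + c.
BH-3−BH-2: −605a − 276b = 0.1;  BH-4−BH-2: −778a + 443b = −287.1.
Solving gives a = 0.164053, b = −0.359971.
Then c = 752.9 − a·866 − b·502 = 791.54.
At (1132, 252): z_contact = 185.71 − 90.71 + 791.54 = 886.53 ft.
Depth below ground = 1042.1 − 886.53 = 155.6 ft.

155.6 ft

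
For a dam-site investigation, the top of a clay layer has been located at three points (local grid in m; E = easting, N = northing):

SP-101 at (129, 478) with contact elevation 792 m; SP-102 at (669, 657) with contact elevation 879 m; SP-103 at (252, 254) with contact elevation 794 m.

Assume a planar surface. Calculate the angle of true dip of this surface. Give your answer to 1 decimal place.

Two edge vectors: SP-101→SP-102 = (540, 179, 87), SP-101→SP-103 = (123, -224, 2).
Normal n = (SP-101→SP-102) × (SP-101→SP-103) = (19846, 9621, -142977).
So ∂z/∂E = −n_x/n_z = 0.13881 and ∂z/∂N = −n_y/n_z = 0.06729.
Gradient magnitude |∇z| = √(a² + b²) = √(0.01927 + 0.00453) = 0.15426.
True dip = arctan(0.15426) = 8.8°, dipping toward WSW (azimuth ≈ 244°).

8.8°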